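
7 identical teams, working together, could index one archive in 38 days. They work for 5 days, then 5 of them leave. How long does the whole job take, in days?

241/2 days

One team does 1/266 of the job per day.
After 5 days with 7 teams, 5/38 is done (33/38 left).
With 2 teams the rate is 2/266 = 1/133, so the rest takes 33/38 ÷ 1/133 = 231/2 days.
Total = 5 + 231/2 = 241/2 days.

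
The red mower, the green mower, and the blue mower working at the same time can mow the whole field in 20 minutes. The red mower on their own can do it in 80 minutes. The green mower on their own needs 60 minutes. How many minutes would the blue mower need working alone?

Combined rate is 1/20 per minute.
Known contribution: 1/80 + 1/60 = (3 + 4)/240 = 7/240 per minute.
So the blue mower's rate is 1/20 − 7/240 = 1/48, meaning 48 minutes alone.

48 minutes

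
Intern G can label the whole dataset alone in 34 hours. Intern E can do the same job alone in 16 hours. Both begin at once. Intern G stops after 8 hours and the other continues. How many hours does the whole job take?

In the first 8 hours the combined rate is 25/272, so 25/34 of the job is done, leaving 9/34.
After intern G leaves the rate is 1/16 per hour; the remaining 9/34 takes 72/17 hours.
Total = 8 + 72/17 = 208/17 hours.

208/17 hours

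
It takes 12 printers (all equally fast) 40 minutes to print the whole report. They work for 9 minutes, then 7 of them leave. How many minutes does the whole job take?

417/5 minutes

One printer does 1/480 of the job per minute.
After 9 minutes with 12 printers, 9/40 is done (31/40 left).
With 5 printers the rate is 5/480 = 1/96, so the rest takes 31/40 ÷ 1/96 = 372/5 minutes.
Total = 9 + 372/5 = 417/5 minutes.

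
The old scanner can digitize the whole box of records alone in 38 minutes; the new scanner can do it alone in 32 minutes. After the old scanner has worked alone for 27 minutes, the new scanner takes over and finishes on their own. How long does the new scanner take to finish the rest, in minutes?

In 27 minutes the old scanner does 27/38 of the job, leaving 11/38.
The new scanner works at 1/32 per minute, so finishing takes 11/38 ÷ 1/32 = 176/19 minutes.

176/19 minutes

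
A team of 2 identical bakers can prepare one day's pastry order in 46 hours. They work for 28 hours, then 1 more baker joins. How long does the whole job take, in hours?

One baker does 1/92 of the job per hour.
After 28 hours with 2 bakers, 14/23 is done (9/23 left).
With 3 bakers the rate is 3/92, so the rest takes 9/23 ÷ 3/92 = 12 hours.
Total = 28 + 12 = 40 hours.

40 hours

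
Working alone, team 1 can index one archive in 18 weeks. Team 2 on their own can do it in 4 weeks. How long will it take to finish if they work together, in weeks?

36/11 weeks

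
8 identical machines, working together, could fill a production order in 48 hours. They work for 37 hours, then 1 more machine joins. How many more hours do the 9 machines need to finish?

88/9 hours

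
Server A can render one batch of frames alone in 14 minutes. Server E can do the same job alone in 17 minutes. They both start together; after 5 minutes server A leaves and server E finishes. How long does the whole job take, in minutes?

In the first 5 minutes the combined rate is 31/238, so 155/238 of the job is done, leaving 83/238.
After server A leaves the rate is 1/17 per minute; the remaining 83/238 takes 83/14 minutes.
Total = 5 + 83/14 = 153/14 minutes.

153/14 minutes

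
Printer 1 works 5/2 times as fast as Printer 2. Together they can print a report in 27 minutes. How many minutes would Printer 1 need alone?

Let Printer 2's rate be r; then Printer 1's rate is (5/2)r, so together (5/2 + 1)r = (7/2)r = 1/27.
Thus r = 2/189 per minute.
Printer 2 alone: 189/2 minutes; Printer 1 alone: 189/5 minutes.

189/5 minutes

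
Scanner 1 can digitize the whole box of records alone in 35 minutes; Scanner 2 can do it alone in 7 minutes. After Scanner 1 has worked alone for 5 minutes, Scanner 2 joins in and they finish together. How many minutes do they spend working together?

5 minutes

In 5 minutes Scanner 1 does 5/35 = 1/7 of the job, leaving 6/7.
Scanner 1 and Scanner 2 together work at 6/35 per minute, so finishing takes 6/7 ÷ 6/35 = 5 minutes.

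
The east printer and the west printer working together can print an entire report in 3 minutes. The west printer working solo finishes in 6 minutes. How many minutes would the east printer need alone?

6 minutes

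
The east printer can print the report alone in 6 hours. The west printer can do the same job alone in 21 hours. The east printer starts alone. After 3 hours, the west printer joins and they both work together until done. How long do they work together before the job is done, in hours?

7/3 hours

In the first 3 hours the east printer alone does 3/6 = 1/2 of the job, leaving 1/2.
Once everyone is working, combined rate: 1/6 + 1/21 = (7 + 2)/42 = 9/42 = 3/14 per hour.
Remaining 1/2 at 3/14 per hour takes 7/3 hours.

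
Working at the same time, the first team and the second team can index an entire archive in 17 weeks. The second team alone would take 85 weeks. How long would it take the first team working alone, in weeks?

Combined rate is 1/17 per week.
Known contribution: 1/85 per week.
So the first team's rate is 1/17 − 1/85 = 4/85, meaning 85/4 weeks alone.

85/4 weeks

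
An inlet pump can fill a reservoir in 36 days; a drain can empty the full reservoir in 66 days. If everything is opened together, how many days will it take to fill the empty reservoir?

Net rate = 1/36 − 1/66 = (11 − 6)/396 = 5/396 per day.
Filling time = 1 ÷ (5/396) = 396/5 days.

396/5 days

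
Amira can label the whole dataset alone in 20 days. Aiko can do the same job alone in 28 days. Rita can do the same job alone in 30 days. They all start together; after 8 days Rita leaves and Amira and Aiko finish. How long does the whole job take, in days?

In the first 8 days the combined rate is 5/42, so 20/21 of the job is done, leaving 1/21.
After Rita leaves the rate is 3/35 per day; the remaining 1/21 takes 5/9 days.
Total = 8 + 5/9 = 77/9 days.

77/9 days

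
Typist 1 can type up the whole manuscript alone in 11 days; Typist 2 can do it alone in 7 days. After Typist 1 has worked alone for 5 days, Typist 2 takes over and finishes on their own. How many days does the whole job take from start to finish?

97/11 days

In 5 days Typist 1 does 5/11 of the job, leaving 6/11.
Typist 2 works at 1/7 per day, so finishing takes 6/11 ÷ 1/7 = 42/11 days.
Total time = 5 + 42/11 = 97/11 days.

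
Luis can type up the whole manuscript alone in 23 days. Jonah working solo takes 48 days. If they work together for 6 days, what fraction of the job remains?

113/184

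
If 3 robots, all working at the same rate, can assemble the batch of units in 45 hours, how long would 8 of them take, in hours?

Total work is 3·45 = 135 robot-hours.
With 8 robots: 135/8 hours.

135/8 hours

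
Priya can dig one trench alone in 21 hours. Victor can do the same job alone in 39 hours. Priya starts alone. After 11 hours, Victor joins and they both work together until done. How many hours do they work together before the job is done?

In the first 11 hours Priya alone does 11/21 of the job, leaving 10/21.
Once everyone is working, combined rate: 1/21 + 1/39 = (13 + 7)/273 = 20/273 per hour.
Remaining 10/21 at 20/273 per hour takes 13/2 hours.

13/2 hours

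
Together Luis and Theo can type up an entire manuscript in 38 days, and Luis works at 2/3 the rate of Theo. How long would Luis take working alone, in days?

95 days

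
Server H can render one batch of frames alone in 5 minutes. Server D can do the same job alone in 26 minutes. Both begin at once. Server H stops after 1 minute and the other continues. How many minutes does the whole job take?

In the first 1 minute the combined rate is 31/130, so 31/130 of the job is done, leaving 99/130.
After server H leaves the rate is 1/26 per minute; the remaining 99/130 takes 99/5 minutes.
Total = 1 + 99/5 = 104/5 minutes.

104/5 minutes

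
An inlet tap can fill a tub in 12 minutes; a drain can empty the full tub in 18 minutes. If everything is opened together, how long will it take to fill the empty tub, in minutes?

36 minutes

Net rate = 1/12 − 1/18 = (3 − 2)/36 = 1/36 per minute.
Filling time = 1 ÷ (1/36) = 36 minutes.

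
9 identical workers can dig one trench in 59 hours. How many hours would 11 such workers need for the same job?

Total work is 9·59 = 531 worker-hours.
With 11 workers: 531/11 hours.

531/11 hours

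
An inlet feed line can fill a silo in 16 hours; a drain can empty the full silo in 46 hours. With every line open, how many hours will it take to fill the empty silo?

368/15 hours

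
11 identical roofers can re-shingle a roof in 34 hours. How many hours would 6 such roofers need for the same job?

187/3 hours

Total work is 11·34 = 374 roofer-hours.
With 6 roofers: 374/6 = 187/3 hours.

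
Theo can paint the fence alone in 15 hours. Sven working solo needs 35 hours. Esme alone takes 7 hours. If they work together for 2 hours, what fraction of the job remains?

Combined rate: 1/15 + 1/35 + 1/7 = (7 + 3 + 15)/105 = 25/105 = 5/21 per hour.
In 2 hours they complete 2·5/21 = 10/21 of the job.
So 11/21 remains.

11/21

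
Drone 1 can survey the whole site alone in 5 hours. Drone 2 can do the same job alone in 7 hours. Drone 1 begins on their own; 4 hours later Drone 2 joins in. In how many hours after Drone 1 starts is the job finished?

55/12 hours

In the first 4 hours Drone 1 alone does 4/5 of the job, leaving 1/5.
Once everyone is working, combined rate: 1/5 + 1/7 = (7 + 5)/35 = 12/35 per hour.
Remaining 1/5 at 12/35 per hour takes 7/12 hours.
Total from the start = 4 + 7/12 = 55/12 hours.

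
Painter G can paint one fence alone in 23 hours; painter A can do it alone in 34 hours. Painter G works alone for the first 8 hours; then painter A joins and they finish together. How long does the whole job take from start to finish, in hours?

In 8 hours painter G does 8/23 of the job, leaving 15/23.
Painter G and painter A together work at 57/782 per hour, so finishing takes 15/23 ÷ 57/782 = 170/19 hours.
Total time = 8 + 170/19 = 322/19 hours.

322/19 hours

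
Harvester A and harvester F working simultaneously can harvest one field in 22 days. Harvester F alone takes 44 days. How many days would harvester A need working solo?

Combined rate is 1/22 per day.
Known contribution: 1/44 per day.
So harvester A's rate is 1/22 − 1/44 = 1/44, meaning 44 days alone.

44 days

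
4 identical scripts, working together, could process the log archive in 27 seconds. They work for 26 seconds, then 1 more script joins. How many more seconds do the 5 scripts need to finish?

One script does 1/108 of the job per second.
After 26 seconds with 4 scripts, 26/27 is done (1/27 left).
With 5 scripts the rate is 5/108, so the rest takes 1/27 ÷ 5/108 = 4/5 seconds.

4/5 seconds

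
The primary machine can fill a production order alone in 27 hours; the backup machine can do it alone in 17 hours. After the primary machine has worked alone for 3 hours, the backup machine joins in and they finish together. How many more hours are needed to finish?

In 3 hours the primary machine does 3/27 = 1/9 of the job, leaving 8/9.
The primary machine and the backup machine together work at 44/459 per hour, so finishing takes 8/9 ÷ 44/459 = 102/11 hours.

102/11 hours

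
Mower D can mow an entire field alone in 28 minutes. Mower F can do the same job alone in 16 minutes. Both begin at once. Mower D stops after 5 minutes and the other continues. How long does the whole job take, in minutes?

In the first 5 minutes the combined rate is 11/112, so 55/112 of the job is done, leaving 57/112.
After mower D leaves the rate is 1/16 per minute; the remaining 57/112 takes 57/7 minutes.
Total = 5 + 57/7 = 92/7 minutes.

92/7 minutes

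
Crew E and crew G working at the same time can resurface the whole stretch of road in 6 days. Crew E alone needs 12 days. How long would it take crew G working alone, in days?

Combined rate is 1/6 per day.
Known contribution: 1/12 per day.
So crew G's rate is 1/6 − 1/12 = 1/12, meaning 12 days alone.

12 days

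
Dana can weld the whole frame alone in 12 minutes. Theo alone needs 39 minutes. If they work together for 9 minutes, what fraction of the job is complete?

Combined rate: 1/12 + 1/39 = (13 + 4)/156 = 17/156 per minute.
In 9 minutes they complete 9·17/156 = 51/52 of the job.

51/52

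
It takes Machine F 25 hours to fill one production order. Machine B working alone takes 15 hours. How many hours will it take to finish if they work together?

Combined rate: 1/25 + 1/15 = (3 + 5)/75 = 8/75 per hour.
Time = 1 ÷ (8/75) = 75/8 hours.

75/8 hours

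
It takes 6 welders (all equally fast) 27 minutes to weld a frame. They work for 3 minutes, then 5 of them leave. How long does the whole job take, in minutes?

147 minutes

One welder does 1/162 of the job per minute.
After 3 minutes with 6 welders, 1/9 is done (8/9 left).
With 1 welder the rate is 1/162, so the rest takes 8/9 ÷ 1/162 = 144 minutes.
Total = 3 + 144 = 147 minutes.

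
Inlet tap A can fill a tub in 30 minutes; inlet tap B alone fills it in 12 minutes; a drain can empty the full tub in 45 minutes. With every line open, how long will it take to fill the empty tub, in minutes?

Net rate = 1/30 + 1/12 − 1/45 = (6 + 15 − 4)/180 = 17/180 per minute.
Filling time = 1 ÷ (17/180) = 180/17 minutes.

180/17 minutes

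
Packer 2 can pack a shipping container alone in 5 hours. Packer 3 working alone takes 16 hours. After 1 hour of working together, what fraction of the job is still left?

59/80

Combined rate: 1/5 + 1/16 = (16 + 5)/80 = 21/80 per hour.
In 1 hour they complete 1·21/80 = 21/80 of the job.
So 59/80 remains.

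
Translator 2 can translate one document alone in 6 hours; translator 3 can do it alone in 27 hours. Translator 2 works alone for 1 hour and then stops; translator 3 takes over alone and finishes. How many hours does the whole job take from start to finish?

In 1 hour translator 2 does 1/6 of the job, leaving 5/6.
Translator 3 works at 1/27 per hour, so finishing takes 5/6 ÷ 1/27 = 45/2 hours.
Total time = 1 + 45/2 = 47/2 hours.

47/2 hours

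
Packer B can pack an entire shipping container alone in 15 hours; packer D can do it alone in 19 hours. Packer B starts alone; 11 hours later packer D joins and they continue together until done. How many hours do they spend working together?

38/17 hours

In 11 hours packer B does 11/15 of the job, leaving 4/15.
Packer B and packer D together work at 34/285 per hour, so finishing takes 4/15 ÷ 34/285 = 38/17 hours.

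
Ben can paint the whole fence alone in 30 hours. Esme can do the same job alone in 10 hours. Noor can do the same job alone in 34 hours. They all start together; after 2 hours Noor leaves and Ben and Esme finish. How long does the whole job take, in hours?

In the first 2 hours the combined rate is 83/510, so 83/255 of the job is done, leaving 172/255.
After Noor leaves the rate is 2/15 per hour; the remaining 172/255 takes 86/17 hours.
Total = 2 + 86/17 = 120/17 hours.

120/17 hours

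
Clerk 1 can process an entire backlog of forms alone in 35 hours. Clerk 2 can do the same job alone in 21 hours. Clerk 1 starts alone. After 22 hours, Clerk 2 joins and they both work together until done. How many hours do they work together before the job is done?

In the first 22 hours Clerk 1 alone does 22/35 of the job, leaving 13/35.
Once everyone is working, combined rate: 1/35 + 1/21 = (3 + 5)/105 = 8/105 per hour.
Remaining 13/35 at 8/105 per hour takes 39/8 hours.

39/8 hours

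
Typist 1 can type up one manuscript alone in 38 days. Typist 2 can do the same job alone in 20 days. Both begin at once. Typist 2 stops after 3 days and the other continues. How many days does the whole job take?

323/10 days

In the first 3 days the combined rate is 29/380, so 87/380 of the job is done, leaving 293/380.
After typist 2 leaves the rate is 1/38 per day; the remaining 293/380 takes 293/10 days.
Total = 3 + 293/10 = 323/10 days.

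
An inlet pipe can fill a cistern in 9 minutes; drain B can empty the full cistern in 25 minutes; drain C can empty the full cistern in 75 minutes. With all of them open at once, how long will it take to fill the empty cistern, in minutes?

Net rate = 1/9 − 1/25 − 1/75 = (25 − 9 − 3)/225 = 13/225 per minute.
Filling time = 1 ÷ (13/225) = 225/13 minutes.

225/13 minutes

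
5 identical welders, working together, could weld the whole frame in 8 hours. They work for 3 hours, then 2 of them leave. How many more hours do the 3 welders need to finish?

25/3 hours

One welder does 1/40 of the job per hour.
After 3 hours with 5 welders, 3/8 is done (5/8 left).
With 3 welders the rate is 3/40, so the rest takes 5/8 ÷ 3/40 = 25/3 hours.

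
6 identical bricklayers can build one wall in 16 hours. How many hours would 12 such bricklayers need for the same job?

8 hours

Total work is 6·16 = 96 bricklayer-hours.
With 12 bricklayers: 96/12 = 8 hours.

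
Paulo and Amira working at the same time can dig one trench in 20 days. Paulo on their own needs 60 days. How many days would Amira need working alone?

Combined rate is 1/20 per day.
Known contribution: 1/60 per day.
So Amira's rate is 1/20 − 1/60 = 1/30, meaning 30 days alone.

30 days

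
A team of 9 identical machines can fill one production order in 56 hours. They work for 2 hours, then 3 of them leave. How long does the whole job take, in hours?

One machine does 1/504 of the job per hour.
After 2 hours with 9 machines, 1/28 is done (27/28 left).
With 6 machines the rate is 6/504 = 1/84, so the rest takes 27/28 ÷ 1/84 = 81 hours.
Total = 2 + 81 = 83 hours.

83 hours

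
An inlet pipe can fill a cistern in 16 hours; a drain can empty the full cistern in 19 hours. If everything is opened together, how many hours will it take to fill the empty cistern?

304/3 hours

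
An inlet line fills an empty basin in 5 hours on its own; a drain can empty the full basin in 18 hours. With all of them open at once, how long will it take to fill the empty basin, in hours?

90/13 hours

Net rate = 1/5 − 1/18 = (18 − 5)/90 = 13/90 per hour.
Filling time = 1 ÷ (13/90) = 90/13 hours.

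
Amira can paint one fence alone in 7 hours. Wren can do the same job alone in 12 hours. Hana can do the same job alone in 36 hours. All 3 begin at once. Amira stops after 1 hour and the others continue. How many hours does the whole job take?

In the first 1 hour the combined rate is 16/63, so 16/63 of the job is done, leaving 47/63.
After Amira leaves the rate is 1/9 per hour; the remaining 47/63 takes 47/7 hours.
Total = 1 + 47/7 = 54/7 hours.

54/7 hours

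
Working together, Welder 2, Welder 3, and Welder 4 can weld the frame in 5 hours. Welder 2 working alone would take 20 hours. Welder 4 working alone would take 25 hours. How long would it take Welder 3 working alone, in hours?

100/11 hours

Combined rate is 1/5 per hour.
Known contribution: 1/20 + 1/25 = (5 + 4)/100 = 9/100 per hour.
So Welder 3's rate is 1/5 − 9/100 = 11/100, meaning 100/11 hours alone.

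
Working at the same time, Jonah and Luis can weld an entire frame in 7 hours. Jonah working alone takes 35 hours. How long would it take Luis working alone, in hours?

35/4 hours

Combined rate is 1/7 per hour.
Known contribution: 1/35 per hour.
So Luis's rate is 1/7 − 1/35 = 4/35, meaning 35/4 hours alone.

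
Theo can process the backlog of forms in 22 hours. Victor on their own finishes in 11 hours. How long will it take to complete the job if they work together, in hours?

22/3 hours

Combined rate: 1/22 + 1/11 = (1 + 2)/22 = 3/22 per hour.
Time = 1 ÷ (3/22) = 22/3 hours.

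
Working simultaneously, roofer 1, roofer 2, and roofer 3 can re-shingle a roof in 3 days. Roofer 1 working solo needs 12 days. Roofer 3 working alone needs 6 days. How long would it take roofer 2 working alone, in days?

12 days

Combined rate is 1/3 per day.
Known contribution: 1/12 + 1/6 = (1 + 2)/12 = 3/12 = 1/4 per day.
So roofer 2's rate is 1/3 − 1/4 = 1/12, meaning 12 days alone.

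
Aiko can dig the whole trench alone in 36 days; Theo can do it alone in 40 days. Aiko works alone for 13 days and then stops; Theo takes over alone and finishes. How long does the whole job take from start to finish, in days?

347/9 days

In 13 days Aiko does 13/36 of the job, leaving 23/36.
Theo works at 1/40 per day, so finishing takes 23/36 ÷ 1/40 = 230/9 days.
Total time = 13 + 230/9 = 347/9 days.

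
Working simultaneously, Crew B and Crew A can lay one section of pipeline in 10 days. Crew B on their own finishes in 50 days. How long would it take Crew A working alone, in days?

25/2 days

Combined rate is 1/10 per day.
Known contribution: 1/50 per day.
So Crew A's rate is 1/10 − 1/50 = 2/25, meaning 25/2 days alone.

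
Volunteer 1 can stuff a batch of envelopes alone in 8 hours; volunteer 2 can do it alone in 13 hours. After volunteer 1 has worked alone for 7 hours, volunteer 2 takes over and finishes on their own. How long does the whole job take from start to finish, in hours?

69/8 hours

In 7 hours volunteer 1 does 7/8 of the job, leaving 1/8.
Volunteer 2 works at 1/13 per hour, so finishing takes 1/8 ÷ 1/13 = 13/8 hours.
Total time = 7 + 13/8 = 69/8 hours.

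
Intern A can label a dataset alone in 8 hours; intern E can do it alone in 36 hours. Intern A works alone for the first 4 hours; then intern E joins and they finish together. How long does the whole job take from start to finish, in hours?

In 4 hours intern A does 4/8 = 1/2 of the job, leaving 1/2.
Intern A and intern E together work at 11/72 per hour, so finishing takes 1/2 ÷ 11/72 = 36/11 hours.
Total time = 4 + 36/11 = 80/11 hours.

80/11 hours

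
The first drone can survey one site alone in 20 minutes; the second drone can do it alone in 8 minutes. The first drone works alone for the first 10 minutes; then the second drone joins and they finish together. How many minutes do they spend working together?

In 10 minutes the first drone does 10/20 = 1/2 of the job, leaving 1/2.
The first drone and the second drone together work at 7/40 per minute, so finishing takes 1/2 ÷ 7/40 = 20/7 minutes.

20/7 minutes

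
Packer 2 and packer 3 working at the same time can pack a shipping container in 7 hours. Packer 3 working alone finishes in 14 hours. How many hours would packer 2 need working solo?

Combined rate is 1/7 per hour.
Known contribution: 1/14 per hour.
So packer 2's rate is 1/7 − 1/14 = 1/14, meaning 14 hours alone.

14 hours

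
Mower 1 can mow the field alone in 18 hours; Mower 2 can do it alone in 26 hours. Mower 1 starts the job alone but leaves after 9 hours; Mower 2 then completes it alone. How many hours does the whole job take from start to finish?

In 9 hours Mower 1 does 9/18 = 1/2 of the job, leaving 1/2.
Mower 2 works at 1/26 per hour, so finishing takes 1/2 ÷ 1/26 = 13 hours.
Total time = 9 + 13 = 22 hours.

22 hours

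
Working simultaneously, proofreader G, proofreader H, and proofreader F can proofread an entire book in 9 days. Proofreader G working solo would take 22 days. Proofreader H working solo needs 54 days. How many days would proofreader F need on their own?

297/14 days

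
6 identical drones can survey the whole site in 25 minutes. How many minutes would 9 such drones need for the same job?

Total work is 6·25 = 150 drone-minutes.
With 9 drones: 150/9 = 50/3 minutes.

50/3 minutes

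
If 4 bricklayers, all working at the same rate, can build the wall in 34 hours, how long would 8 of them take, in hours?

Total work is 4·34 = 136 bricklayer-hours.
With 8 bricklayers: 136/8 = 17 hours.

17 hours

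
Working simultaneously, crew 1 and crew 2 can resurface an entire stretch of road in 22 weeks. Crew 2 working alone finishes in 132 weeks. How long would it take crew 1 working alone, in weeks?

Combined rate is 1/22 per week.
Known contribution: 1/132 per week.
So crew 1's rate is 1/22 − 1/132 = 5/132, meaning 132/5 weeks alone.

132/5 weeks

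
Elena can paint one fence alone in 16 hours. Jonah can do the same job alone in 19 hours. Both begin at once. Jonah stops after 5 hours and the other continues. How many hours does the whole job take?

224/19 hours

In the first 5 hours the combined rate is 35/304, so 175/304 of the job is done, leaving 129/304.
After Jonah leaves the rate is 1/16 per hour; the remaining 129/304 takes 129/19 hours.
Total = 5 + 129/19 = 224/19 hours.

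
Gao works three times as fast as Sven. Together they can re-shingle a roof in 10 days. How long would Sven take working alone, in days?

Let Sven's rate be r; then Gao's rate is 3r, so together (3 + 1)r = 4r = 1/10.
Thus r = 1/40 per day.
Sven alone: 40 days; Gao alone: 40/3 days.

40 days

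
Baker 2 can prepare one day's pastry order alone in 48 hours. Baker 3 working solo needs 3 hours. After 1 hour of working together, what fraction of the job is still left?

Combined rate: 1/48 + 1/3 = (1 + 16)/48 = 17/48 per hour.
In 1 hour they complete 1·17/48 = 17/48 of the job.
So 31/48 remains.

31/48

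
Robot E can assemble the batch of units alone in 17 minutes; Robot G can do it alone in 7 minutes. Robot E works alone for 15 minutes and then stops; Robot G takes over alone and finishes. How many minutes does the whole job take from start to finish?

269/17 minutes

In 15 minutes Robot E does 15/17 of the job, leaving 2/17.
Robot G works at 1/7 per minute, so finishing takes 2/17 ÷ 1/7 = 14/17 minutes.
Total time = 15 + 14/17 = 269/17 minutes.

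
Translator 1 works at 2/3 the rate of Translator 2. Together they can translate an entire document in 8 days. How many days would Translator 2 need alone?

Let Translator 2's rate be r; then Translator 1's rate is (2/3)r, so together (2/3 + 1)r = (5/3)r = 1/8.
Thus r = 3/40 per day.
Translator 2 alone: 40/3 days; Translator 1 alone: 20 days.

40/3 days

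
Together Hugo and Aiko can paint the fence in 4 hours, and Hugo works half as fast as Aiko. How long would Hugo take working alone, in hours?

12 hours

Let Aiko's rate be r; then Hugo's rate is (1/2)r, so together (1/2 + 1)r = (3/2)r = 1/4.
Thus r = 1/6 per hour.
Aiko alone: 6 hours; Hugo alone: 12 hours.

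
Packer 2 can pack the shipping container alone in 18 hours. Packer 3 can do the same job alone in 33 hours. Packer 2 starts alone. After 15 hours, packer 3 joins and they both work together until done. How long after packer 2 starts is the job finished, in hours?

288/17 hours

In the first 15 hours packer 2 alone does 15/18 = 5/6 of the job, leaving 1/6.
Once everyone is working, combined rate: 1/18 + 1/33 = (11 + 6)/198 = 17/198 per hour.
Remaining 1/6 at 17/198 per hour takes 33/17 hours.
Total from the start = 15 + 33/17 = 288/17 hours.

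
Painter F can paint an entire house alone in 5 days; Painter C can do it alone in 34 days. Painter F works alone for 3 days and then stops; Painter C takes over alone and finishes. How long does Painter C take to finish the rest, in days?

68/5 days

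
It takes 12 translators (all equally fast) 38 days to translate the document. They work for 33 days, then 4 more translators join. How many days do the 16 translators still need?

One translator does 1/456 of the job per day.
After 33 days with 12 translators, 33/38 is done (5/38 left).
With 16 translators the rate is 16/456 = 2/57, so the rest takes 5/38 ÷ 2/57 = 15/4 days.

15/4 days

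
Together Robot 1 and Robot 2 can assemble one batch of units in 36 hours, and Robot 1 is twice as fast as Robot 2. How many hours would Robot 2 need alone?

Let Robot 2's rate be r; then Robot 1's rate is 2r, so together (2 + 1)r = 3r = 1/36.
Thus r = 1/108 per hour.
Robot 2 alone: 108 hours; Robot 1 alone: 54 hours.

108 hours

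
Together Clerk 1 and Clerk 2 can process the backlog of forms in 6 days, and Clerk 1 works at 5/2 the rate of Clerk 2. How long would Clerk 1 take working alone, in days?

42/5 days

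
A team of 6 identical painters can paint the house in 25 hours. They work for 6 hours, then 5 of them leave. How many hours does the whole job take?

120 hours

One painter does 1/150 of the job per hour.
After 6 hours with 6 painters, 6/25 is done (19/25 left).
With 1 painter the rate is 1/150, so the rest takes 19/25 ÷ 1/150 = 114 hours.
Total = 6 + 114 = 120 hours.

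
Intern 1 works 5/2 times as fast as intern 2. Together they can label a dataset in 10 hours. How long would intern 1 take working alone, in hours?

14 hours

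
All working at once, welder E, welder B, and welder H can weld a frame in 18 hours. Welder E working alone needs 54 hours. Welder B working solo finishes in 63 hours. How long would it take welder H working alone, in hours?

189/4 hours

Combined rate is 1/18 per hour.
Known contribution: 1/54 + 1/63 = (7 + 6)/378 = 13/378 per hour.
So welder H's rate is 1/18 − 13/378 = 4/189, meaning 189/4 hours alone.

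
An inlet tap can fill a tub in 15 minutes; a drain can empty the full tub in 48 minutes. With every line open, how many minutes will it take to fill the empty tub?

240/11 minutes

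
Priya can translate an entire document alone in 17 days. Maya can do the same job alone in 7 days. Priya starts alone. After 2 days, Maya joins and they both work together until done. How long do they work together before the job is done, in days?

35/8 days

In the first 2 days Priya alone does 2/17 of the job, leaving 15/17.
Once everyone is working, combined rate: 1/17 + 1/7 = (7 + 17)/119 = 24/119 per day.
Remaining 15/17 at 24/119 per day takes 35/8 days.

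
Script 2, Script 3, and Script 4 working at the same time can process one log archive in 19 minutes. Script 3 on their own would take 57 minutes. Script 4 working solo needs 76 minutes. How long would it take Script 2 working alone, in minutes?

Combined rate is 1/19 per minute.
Known contribution: 1/57 + 1/76 = (4 + 3)/228 = 7/228 per minute.
So Script 2's rate is 1/19 − 7/228 = 5/228, meaning 228/5 minutes alone.

228/5 minutes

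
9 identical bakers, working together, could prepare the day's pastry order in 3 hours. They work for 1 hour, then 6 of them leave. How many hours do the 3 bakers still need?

One baker does 1/27 of the job per hour.
After 1 hour with 9 bakers, 1/3 is done (2/3 left).
With 3 bakers the rate is 3/27 = 1/9, so the rest takes 2/3 ÷ 1/9 = 6 hours.

6 hours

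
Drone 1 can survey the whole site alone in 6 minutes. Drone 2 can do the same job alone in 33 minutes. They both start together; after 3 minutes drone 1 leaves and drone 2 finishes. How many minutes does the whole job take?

In the first 3 minutes the combined rate is 13/66, so 13/22 of the job is done, leaving 9/22.
After drone 1 leaves the rate is 1/33 per minute; the remaining 9/22 takes 27/2 minutes.
Total = 3 + 27/2 = 33/2 minutes.

33/2 minutes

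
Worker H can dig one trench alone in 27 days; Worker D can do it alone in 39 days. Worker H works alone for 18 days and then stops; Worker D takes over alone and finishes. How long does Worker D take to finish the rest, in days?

In 18 days Worker H does 18/27 = 2/3 of the job, leaving 1/3.
Worker D works at 1/39 per day, so finishing takes 1/3 ÷ 1/39 = 13 days.

13 days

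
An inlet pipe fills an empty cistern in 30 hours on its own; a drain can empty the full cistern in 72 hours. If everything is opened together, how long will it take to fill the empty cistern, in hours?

360/7 hours

Net rate = 1/30 − 1/72 = (12 − 5)/360 = 7/360 per hour.
Filling time = 1 ÷ (7/360) = 360/7 hours.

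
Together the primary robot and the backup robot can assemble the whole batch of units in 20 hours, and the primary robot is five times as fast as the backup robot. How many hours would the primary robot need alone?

Let the backup robot's rate be r; then the primary robot's rate is 5r, so together (5 + 1)r = 6r = 1/20.
Thus r = 1/120 per hour.
The backup robot alone: 120 hours; the primary robot alone: 24 hours.

24 hours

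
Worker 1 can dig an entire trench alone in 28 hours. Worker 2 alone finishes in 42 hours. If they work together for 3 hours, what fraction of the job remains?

23/28

Combined rate: 1/28 + 1/42 = (3 + 2)/84 = 5/84 per hour.
In 3 hours they complete 3·5/84 = 5/28 of the job.
So 23/28 remains.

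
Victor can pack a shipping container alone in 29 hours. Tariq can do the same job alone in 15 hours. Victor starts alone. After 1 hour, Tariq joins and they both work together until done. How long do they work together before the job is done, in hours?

105/11 hours

In the first 1 hour Victor alone does 1/29 of the job, leaving 28/29.
Once everyone is working, combined rate: 1/29 + 1/15 = (15 + 29)/435 = 44/435 per hour.
Remaining 28/29 at 44/435 per hour takes 105/11 hours.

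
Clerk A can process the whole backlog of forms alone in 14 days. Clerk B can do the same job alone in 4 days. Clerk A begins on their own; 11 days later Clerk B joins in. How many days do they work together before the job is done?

2/3 days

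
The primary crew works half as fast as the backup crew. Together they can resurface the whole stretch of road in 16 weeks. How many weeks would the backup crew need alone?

Let the backup crew's rate be r; then the primary crew's rate is (1/2)r, so together (1/2 + 1)r = (3/2)r = 1/16.
Thus r = 1/24 per week.
The backup crew alone: 24 weeks; the primary crew alone: 48 weeks.

24 weeks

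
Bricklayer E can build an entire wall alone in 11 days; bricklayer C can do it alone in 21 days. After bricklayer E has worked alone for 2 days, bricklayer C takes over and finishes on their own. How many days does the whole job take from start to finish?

211/11 days

In 2 days bricklayer E does 2/11 of the job, leaving 9/11.
Bricklayer C works at 1/21 per day, so finishing takes 9/11 ÷ 1/21 = 189/11 days.
Total time = 2 + 189/11 = 211/11 days.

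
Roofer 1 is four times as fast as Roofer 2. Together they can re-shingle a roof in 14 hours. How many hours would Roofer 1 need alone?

35/2 hours

Let Roofer 2's rate be r; then Roofer 1's rate is 4r, so together (4 + 1)r = 5r = 1/14.
Thus r = 1/70 per hour.
Roofer 2 alone: 70 hours; Roofer 1 alone: 35/2 hours.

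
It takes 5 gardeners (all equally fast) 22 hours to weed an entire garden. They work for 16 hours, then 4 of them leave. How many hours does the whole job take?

One gardener does 1/110 of the job per hour.
After 16 hours with 5 gardeners, 8/11 is done (3/11 left).
With 1 gardener the rate is 1/110, so the rest takes 3/11 ÷ 1/110 = 30 hours.
Total = 16 + 30 = 46 hours.

46 hours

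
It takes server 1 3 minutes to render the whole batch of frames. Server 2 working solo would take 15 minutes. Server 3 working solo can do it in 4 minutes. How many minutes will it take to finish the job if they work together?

Combined rate: 1/3 + 1/15 + 1/4 = (20 + 4 + 15)/60 = 39/60 = 13/20 per minute.
Time = 1 ÷ (13/20) = 20/13 minutes.

20/13 minutes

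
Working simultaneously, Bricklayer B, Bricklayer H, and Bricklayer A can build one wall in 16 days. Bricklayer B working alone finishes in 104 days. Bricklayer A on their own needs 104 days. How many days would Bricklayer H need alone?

Combined rate is 1/16 per day.
Known contribution: 1/104 + 1/104 = (1 + 1)/104 = 2/104 = 1/52 per day.
So Bricklayer H's rate is 1/16 − 1/52 = 9/208, meaning 208/9 days alone.

208/9 days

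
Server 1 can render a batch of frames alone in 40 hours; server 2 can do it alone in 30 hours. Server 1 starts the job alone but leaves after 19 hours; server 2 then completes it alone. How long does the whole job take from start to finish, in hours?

In 19 hours server 1 does 19/40 of the job, leaving 21/40.
Server 2 works at 1/30 per hour, so finishing takes 21/40 ÷ 1/30 = 63/4 hours.
Total time = 19 + 63/4 = 139/4 hours.

139/4 hours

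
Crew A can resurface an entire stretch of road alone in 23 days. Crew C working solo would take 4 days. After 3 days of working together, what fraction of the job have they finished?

Combined rate: 1/23 + 1/4 = (4 + 23)/92 = 27/92 per day.
In 3 days they complete 3·27/92 = 81/92 of the job.

81/92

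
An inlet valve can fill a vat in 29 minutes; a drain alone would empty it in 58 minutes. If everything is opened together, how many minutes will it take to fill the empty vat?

58 minutes

Net rate = 1/29 − 1/58 = (2 − 1)/58 = 1/58 per minute.
Filling time = 1 ÷ (1/58) = 58 minutes.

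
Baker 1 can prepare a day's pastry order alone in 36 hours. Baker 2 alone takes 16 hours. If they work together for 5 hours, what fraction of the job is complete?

65/144

Combined rate: 1/36 + 1/16 = (4 + 9)/144 = 13/144 per hour.
In 5 hours they complete 5·13/144 = 65/144 of the job.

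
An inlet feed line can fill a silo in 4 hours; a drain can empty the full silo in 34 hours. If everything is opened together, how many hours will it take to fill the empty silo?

68/15 hours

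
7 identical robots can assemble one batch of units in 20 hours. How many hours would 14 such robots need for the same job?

Total work is 7·20 = 140 robot-hours.
With 14 robots: 140/14 = 10 hours.

10 hours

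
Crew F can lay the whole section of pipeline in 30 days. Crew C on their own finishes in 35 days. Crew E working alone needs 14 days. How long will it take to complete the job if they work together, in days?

Combined rate: 1/30 + 1/35 + 1/14 = (7 + 6 + 15)/210 = 28/210 = 2/15 per day.
Time = 1 ÷ (2/15) = 15/2 days.

15/2 days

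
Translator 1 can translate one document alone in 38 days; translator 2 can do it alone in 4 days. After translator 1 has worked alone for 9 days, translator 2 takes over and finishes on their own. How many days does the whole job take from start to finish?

229/19 days

In 9 days translator 1 does 9/38 of the job, leaving 29/38.
Translator 2 works at 1/4 per day, so finishing takes 29/38 ÷ 1/4 = 58/19 days.
Total time = 9 + 58/19 = 229/19 days.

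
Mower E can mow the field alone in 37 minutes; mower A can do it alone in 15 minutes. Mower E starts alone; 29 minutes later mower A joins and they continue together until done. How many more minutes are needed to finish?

In 29 minutes mower E does 29/37 of the job, leaving 8/37.
Mower E and mower A together work at 52/555 per minute, so finishing takes 8/37 ÷ 52/555 = 30/13 minutes.

30/13 minutes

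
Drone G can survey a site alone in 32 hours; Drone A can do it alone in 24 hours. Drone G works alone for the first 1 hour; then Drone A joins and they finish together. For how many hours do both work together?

93/7 hours

In 1 hour Drone G does 1/32 of the job, leaving 31/32.
Drone G and Drone A together work at 7/96 per hour, so finishing takes 31/32 ÷ 7/96 = 93/7 hours.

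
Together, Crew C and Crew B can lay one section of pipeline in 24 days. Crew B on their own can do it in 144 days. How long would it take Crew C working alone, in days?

Combined rate is 1/24 per day.
Known contribution: 1/144 per day.
So Crew C's rate is 1/24 − 1/144 = 5/144, meaning 144/5 days alone.

144/5 days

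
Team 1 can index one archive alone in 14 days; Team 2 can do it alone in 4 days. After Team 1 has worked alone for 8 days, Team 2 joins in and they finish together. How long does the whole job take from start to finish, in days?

In 8 days Team 1 does 8/14 = 4/7 of the job, leaving 3/7.
Team 1 and Team 2 together work at 9/28 per day, so finishing takes 3/7 ÷ 9/28 = 4/3 days.
Total time = 8 + 4/3 = 28/3 days.

28/3 days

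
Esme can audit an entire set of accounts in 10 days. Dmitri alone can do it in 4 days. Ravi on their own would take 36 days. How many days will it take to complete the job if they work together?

45/17 days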